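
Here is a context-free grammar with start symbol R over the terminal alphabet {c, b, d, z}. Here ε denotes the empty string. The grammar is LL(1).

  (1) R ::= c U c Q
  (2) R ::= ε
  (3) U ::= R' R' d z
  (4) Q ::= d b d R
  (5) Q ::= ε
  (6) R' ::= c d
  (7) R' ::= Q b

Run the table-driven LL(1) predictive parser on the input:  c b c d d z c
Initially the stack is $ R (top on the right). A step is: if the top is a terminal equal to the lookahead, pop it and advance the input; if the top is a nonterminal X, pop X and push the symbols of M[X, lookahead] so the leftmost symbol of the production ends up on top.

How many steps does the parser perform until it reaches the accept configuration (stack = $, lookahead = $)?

13

      Stack             Input            Action
   1  $ R               c b c d d z c $  expand R ::= c U c Q
   2  $ Q c U c         c b c d d z c $  match c
   3  $ Q c U           b c d d z c $    expand U ::= R' R' d z
   4  $ Q c z d R' R'   b c d d z c $    expand R' ::= Q b
   5  $ Q c z d R' b Q  b c d d z c $    expand Q ::= ε
   6  $ Q c z d R' b    b c d d z c $    match b
   7  $ Q c z d R'      c d d z c $      expand R' ::= c d
   8  $ Q c z d d c     c d d z c $      match c
   9  $ Q c z d d       d d z c $        match d
  10  $ Q c z d         d z c $          match d
  11  $ Q c z           z c $            match z
  12  $ Q c             c $              match c
  13  $ Q               $                expand Q ::= ε
Accept reached after 13 steps.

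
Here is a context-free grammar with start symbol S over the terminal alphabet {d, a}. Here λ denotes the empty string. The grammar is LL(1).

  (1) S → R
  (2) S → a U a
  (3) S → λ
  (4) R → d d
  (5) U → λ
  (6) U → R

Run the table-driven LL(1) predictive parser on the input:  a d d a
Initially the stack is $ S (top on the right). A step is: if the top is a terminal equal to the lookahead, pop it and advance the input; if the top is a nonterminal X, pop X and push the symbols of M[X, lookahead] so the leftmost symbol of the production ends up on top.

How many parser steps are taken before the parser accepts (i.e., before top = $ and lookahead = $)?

     Stack    Input      Action
  1  $ S      a d d a $  expand S → a U a
  2  $ a U a  a d d a $  match a
  3  $ a U    d d a $    expand U → R
  4  $ a R    d d a $    expand R → d d
  5  $ a d d  d d a $    match d
  6  $ a d    d a $      match d
  7  $ a      a $        match a
Accept reached after 7 steps.

7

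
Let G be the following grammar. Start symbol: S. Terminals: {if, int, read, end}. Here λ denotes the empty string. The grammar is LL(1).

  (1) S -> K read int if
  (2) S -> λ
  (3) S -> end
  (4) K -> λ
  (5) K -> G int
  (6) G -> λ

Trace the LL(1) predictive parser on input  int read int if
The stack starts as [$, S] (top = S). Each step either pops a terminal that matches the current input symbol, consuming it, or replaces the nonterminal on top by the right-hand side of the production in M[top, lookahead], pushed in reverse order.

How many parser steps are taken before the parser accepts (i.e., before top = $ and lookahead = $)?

7

step 1: stack=$ S  input=int read int if $  — expand S -> K read int if
step 2: stack=$ if int read K  input=int read int if $  — expand K -> G int
step 3: stack=$ if int read int G  input=int read int if $  — expand G -> λ
step 4: stack=$ if int read int  input=int read int if $  — match int
step 5: stack=$ if int read  input=read int if $  — match read
step 6: stack=$ if int  input=int if $  — match int
step 7: stack=$ if  input=if $  — match if
Accept reached after 7 steps.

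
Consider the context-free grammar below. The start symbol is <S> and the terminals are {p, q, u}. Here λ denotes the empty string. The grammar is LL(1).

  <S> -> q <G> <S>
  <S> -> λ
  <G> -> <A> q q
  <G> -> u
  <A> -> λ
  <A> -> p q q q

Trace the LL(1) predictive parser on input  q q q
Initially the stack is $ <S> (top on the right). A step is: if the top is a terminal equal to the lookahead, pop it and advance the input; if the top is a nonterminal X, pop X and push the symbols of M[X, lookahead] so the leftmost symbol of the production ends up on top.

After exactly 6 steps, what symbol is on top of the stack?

step 1: stack=$ <S>  input=q q q $  — expand <S> -> q <G> <S>
step 2: stack=$ <S> <G> q  input=q q q $  — match q
step 3: stack=$ <S> <G>  input=q q $  — expand <G> -> <A> q q
step 4: stack=$ <S> q q <A>  input=q q $  — expand <A> -> λ
step 5: stack=$ <S> q q  input=q q $  — match q
step 6: stack=$ <S> q  input=q $  — match q
Stack after step 6: $ <S> (top = <S>).

<S>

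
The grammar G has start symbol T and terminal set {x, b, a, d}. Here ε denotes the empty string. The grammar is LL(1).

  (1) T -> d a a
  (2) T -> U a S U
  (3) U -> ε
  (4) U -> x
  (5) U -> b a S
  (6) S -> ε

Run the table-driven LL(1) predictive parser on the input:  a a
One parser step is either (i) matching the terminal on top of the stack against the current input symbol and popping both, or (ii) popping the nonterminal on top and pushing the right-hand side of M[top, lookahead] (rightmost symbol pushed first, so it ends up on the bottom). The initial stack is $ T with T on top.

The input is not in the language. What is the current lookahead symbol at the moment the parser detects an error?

step 1: stack=$ T  input=a a $  — expand T -> U a S U
step 2: stack=$ U S a U  input=a a $  — expand U -> ε
step 3: stack=$ U S a  input=a a $  — match a
step 4: stack=$ U S  input=a $  — expand S -> ε
step 5: stack=$ U  input=a $  — expand U -> ε
step 6: stack=$  input=a $  — error: stack empty but input remains

a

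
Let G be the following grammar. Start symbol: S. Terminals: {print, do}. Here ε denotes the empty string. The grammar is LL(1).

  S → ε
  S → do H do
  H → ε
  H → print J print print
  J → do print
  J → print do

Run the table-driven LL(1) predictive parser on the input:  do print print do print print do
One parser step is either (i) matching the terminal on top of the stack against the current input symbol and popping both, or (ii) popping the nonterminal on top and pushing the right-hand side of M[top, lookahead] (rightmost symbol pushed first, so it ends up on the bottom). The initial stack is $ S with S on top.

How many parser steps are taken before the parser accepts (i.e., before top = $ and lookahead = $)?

10

      Stack                      Input                               Action
   1  $ S                        do print print do print print do $  expand S → do H do
   2  $ do H do                  do print print do print print do $  match do
   3  $ do H                     print print do print print do $     expand H → print J print print
   4  $ do print print J print   print print do print print do $     match print
   5  $ do print print J         print do print print do $           expand J → print do
   6  $ do print print do print  print do print print do $           match print
   7  $ do print print do        do print print do $                 match do
   8  $ do print print           print print do $                    match print
   9  $ do print                 print do $                          match print
  10  $ do                       do $                                match do
Accept reached after 10 steps.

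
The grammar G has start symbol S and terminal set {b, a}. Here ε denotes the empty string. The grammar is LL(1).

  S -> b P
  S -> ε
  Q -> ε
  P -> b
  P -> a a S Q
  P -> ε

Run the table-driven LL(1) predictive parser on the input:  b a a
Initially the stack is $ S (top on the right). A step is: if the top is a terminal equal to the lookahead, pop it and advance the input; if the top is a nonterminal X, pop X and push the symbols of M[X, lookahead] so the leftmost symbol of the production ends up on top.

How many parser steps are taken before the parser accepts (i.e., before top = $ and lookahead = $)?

step 1: stack=$ S  input=b a a $  — expand S -> b P
step 2: stack=$ P b  input=b a a $  — match b
step 3: stack=$ P  input=a a $  — expand P -> a a S Q
step 4: stack=$ Q S a a  input=a a $  — match a
step 5: stack=$ Q S a  input=a $  — match a
step 6: stack=$ Q S  input=$  — expand S -> ε
step 7: stack=$ Q  input=$  — expand Q -> ε
Accept reached after 7 steps.

7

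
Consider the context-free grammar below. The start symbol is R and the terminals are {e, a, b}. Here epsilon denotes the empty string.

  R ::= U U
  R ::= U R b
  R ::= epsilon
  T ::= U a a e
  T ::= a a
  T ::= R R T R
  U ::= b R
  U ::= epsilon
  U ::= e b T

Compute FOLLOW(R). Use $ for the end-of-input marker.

FIRST(U) = {epsilon, b, e}
FIRST(R) = {epsilon, b, e}  (via U U, U R b)
FIRST(T) = {a, b, e}  (via U a a e, R R T R)
FOLLOW(R) includes $ since R is the start symbol.
FOLLOW(R): in R::=U R b, R is followed by b with FIRST {b}; in T::=R R T R (occurrence 1), R is followed by R T R with FIRST {a, b, e}; in T::=R R T R (occurrence 2), R is followed by T R with FIRST {a, b, e}; in T::=R R T R (occurrence 3), the suffix after R is empty, so FOLLOW(R) ⊇ FOLLOW(T) = {$, a, b, e}; in U::=b R, the suffix after R is empty, so FOLLOW(R) ⊇ FOLLOW(U) = {$, a, b, e}. Thus FOLLOW(R) = {$, a, b, e}.
FOLLOW(U): in R::=U U (occurrence 1), U is followed by U with FIRST {epsilon, b, e}; in R::=U U (occurrence 1), the suffix after U is nullable, so FOLLOW(U) ⊇ FOLLOW(R) = {$, a, b, e}; in R::=U U (occurrence 2), the suffix after U is empty, so FOLLOW(U) ⊇ FOLLOW(R) = {$, a, b, e}; in R::=U R b, U is followed by R b with FIRST {b, e}; in T::=U a a e, U is followed by a a e with FIRST {a}. Thus FOLLOW(U) = {$, a, b, e}.
FOLLOW(T): in T::=R R T R, T is followed by R with FIRST {epsilon, b, e}; in T::=R R T R, the suffix after T is nullable (adds nothing new); in U::=e b T, the suffix after T is empty, so FOLLOW(T) ⊇ FOLLOW(U) = {$, a, b, e}. Thus FOLLOW(T) = {$, a, b, e}.

{$, a, b, e}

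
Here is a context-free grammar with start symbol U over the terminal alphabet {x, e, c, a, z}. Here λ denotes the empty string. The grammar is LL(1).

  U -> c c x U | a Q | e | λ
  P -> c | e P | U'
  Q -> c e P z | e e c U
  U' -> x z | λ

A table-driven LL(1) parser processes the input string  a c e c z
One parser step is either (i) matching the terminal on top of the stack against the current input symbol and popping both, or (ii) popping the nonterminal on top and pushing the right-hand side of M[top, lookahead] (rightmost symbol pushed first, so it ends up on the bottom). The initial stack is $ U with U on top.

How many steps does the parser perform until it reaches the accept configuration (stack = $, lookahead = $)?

8

step 1: stack=$ U  input=a c e c z $  — expand U -> a Q
step 2: stack=$ Q a  input=a c e c z $  — match a
step 3: stack=$ Q  input=c e c z $  — expand Q -> c e P z
step 4: stack=$ z P e c  input=c e c z $  — match c
step 5: stack=$ z P e  input=e c z $  — match e
step 6: stack=$ z P  input=c z $  — expand P -> c
step 7: stack=$ z c  input=c z $  — match c
step 8: stack=$ z  input=z $  — match z
Accept reached after 8 steps.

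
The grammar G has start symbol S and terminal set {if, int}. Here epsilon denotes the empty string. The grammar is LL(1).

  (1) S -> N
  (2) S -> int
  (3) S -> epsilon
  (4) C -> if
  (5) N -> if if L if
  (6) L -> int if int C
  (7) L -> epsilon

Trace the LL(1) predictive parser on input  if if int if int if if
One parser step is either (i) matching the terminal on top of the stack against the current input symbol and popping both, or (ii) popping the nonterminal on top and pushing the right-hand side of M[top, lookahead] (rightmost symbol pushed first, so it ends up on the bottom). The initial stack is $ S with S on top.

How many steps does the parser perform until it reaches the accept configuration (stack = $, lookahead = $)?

11

step 1: stack=$ S  input=if if int if int if if $  — expand S -> N
step 2: stack=$ N  input=if if int if int if if $  — expand N -> if if L if
step 3: stack=$ if L if if  input=if if int if int if if $  — match if
step 4: stack=$ if L if  input=if int if int if if $  — match if
step 5: stack=$ if L  input=int if int if if $  — expand L -> int if int C
step 6: stack=$ if C int if int  input=int if int if if $  — match int
step 7: stack=$ if C int if  input=if int if if $  — match if
step 8: stack=$ if C int  input=int if if $  — match int
step 9: stack=$ if C  input=if if $  — expand C -> if
step 10: stack=$ if if  input=if if $  — match if
step 11: stack=$ if  input=if $  — match if
Accept reached after 11 steps.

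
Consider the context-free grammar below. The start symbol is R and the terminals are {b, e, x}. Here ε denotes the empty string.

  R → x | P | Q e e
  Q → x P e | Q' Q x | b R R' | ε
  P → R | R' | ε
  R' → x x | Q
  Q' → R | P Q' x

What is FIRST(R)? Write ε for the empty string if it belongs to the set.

FIRST(R): from R→x we get {x}; from R→P we get {ε, b, e, x}; from R→Q e e we get {b, e, x}. So FIRST(R) = {ε, b, e, x}.
FIRST(Q): from Q→x P e we get {x}; from Q→Q' Q x we get {b, e, x}; from Q→b R R' we get {b}; from Q→ε we get {ε}. So FIRST(Q) = {ε, b, e, x}.
FIRST(R'): from R'→x x we get {x}; from R'→Q we get {ε, b, e, x}. So FIRST(R') = {ε, b, e, x}.
FIRST(P): from P→R we get {ε, b, e, x}; from P→R' we get {ε, b, e, x}; from P→ε we get {ε}. So FIRST(P) = {ε, b, e, x}.
FIRST(Q'): from Q'→R we get {ε, b, e, x}; from Q'→P Q' x we get {b, e, x}. So FIRST(Q') = {ε, b, e, x}.

{ε, b, e, x}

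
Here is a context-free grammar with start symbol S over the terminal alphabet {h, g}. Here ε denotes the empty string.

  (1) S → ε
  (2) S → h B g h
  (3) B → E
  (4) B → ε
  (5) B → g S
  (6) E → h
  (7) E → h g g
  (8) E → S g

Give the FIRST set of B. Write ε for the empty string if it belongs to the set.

{ε, g, h}

FIRST(S) = {ε, h}
FIRST(E) = {g, h}  (via S g)
FIRST(B) = {ε, g, h}  (via E)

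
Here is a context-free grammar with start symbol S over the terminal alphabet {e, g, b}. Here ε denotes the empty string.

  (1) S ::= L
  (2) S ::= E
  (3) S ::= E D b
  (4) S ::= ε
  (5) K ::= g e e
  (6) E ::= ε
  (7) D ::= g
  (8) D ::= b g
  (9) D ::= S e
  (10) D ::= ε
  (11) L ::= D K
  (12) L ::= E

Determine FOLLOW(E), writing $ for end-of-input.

FIRST(K) = {g}
FIRST(E) = {ε}
FIRST(S) = {ε, b, e, g}  (via L, E, E D b)
FIRST(D) = {ε, b, e, g}  (via S e)
FIRST(L) = {ε, b, e, g}  (via D K, E)
FOLLOW(S) includes $ since S is the start symbol.
FOLLOW(S): in D::=S e, S is followed by e with FIRST {e}. Thus FOLLOW(S) = {$, e}.
FOLLOW(D): in S::=E D b, D is followed by b with FIRST {b}; in L::=D K, D is followed by K with FIRST {g}. Thus FOLLOW(D) = {b, g}.
FOLLOW(L): in S::=L, the suffix after L is empty, so FOLLOW(L) ⊇ FOLLOW(S) = {$, e}. Thus FOLLOW(L) = {$, e}.
FOLLOW(K): in L::=D K, the suffix after K is empty, so FOLLOW(K) ⊇ FOLLOW(L) = {$, e}. Thus FOLLOW(K) = {$, e}.
FOLLOW(E): in S::=E, the suffix after E is empty, so FOLLOW(E) ⊇ FOLLOW(S) = {$, e}; in S::=E D b, E is followed by D b with FIRST {b, e, g}; in L::=E, the suffix after E is empty, so FOLLOW(E) ⊇ FOLLOW(L) = {$, e}. Thus FOLLOW(E) = {$, b, e, g}.

{$, b, e, g}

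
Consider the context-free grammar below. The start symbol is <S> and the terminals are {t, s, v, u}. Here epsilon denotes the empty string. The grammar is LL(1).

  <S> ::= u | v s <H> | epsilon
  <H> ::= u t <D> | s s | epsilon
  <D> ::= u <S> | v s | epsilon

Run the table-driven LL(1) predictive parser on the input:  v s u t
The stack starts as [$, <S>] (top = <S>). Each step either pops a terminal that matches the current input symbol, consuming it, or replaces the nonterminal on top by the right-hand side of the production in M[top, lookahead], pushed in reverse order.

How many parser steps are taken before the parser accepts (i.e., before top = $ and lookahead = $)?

7

     Stack      Input      Action
  1  $ <S>      v s u t $  expand <S> ::= v s <H>
  2  $ <H> s v  v s u t $  match v
  3  $ <H> s    s u t $    match s
  4  $ <H>      u t $      expand <H> ::= u t <D>
  5  $ <D> t u  u t $      match u
  6  $ <D> t    t $        match t
  7  $ <D>      $          expand <D> ::= epsilon
Accept reached after 7 steps.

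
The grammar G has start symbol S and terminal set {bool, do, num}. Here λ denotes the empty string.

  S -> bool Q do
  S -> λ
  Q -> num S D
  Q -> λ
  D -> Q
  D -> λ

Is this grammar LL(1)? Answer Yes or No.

FIRST(S) = {λ, bool}
FIRST(Q) = {λ, num}
FIRST(D) = {λ, num}
FOLLOW(S) = {$, do, num}
FOLLOW(Q) = {do}
FOLLOW(D) = {do}
Cell M[D, do] receives both D -> Q and D -> λ — the grammar is not LL(1).

No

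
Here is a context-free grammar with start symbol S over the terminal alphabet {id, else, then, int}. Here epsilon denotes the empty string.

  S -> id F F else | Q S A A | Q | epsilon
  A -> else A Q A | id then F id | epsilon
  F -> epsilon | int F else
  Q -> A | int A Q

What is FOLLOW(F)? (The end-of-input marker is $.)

{else, id, int}

FIRST(A) = {epsilon, else, id}
FIRST(F) = {epsilon, int}
FIRST(Q) = {epsilon, else, id, int}  (via A)
FIRST(S) = {epsilon, else, id, int}  (via Q S A A, Q)
FOLLOW(S) includes $ since S is the start symbol.
FOLLOW(S): in S->Q S A A, S is followed by A A with FIRST {epsilon, else, id}; in S->Q S A A, the suffix after S is nullable (adds nothing new). Thus FOLLOW(S) = {$, else, id}.
FOLLOW(F): in S->id F F else (occurrence 1), F is followed by F else with FIRST {else, int}; in S->id F F else (occurrence 2), F is followed by else with FIRST {else}; in A->id then F id, F is followed by id with FIRST {id}; in F->int F else, F is followed by else with FIRST {else}. Thus FOLLOW(F) = {else, id, int}.
FOLLOW(A): in S->Q S A A (occurrence 1), A is followed by A with FIRST {epsilon, else, id}; in S->Q S A A (occurrence 1), the suffix after A is nullable, so FOLLOW(A) ⊇ FOLLOW(S) = {$, else, id}; in S->Q S A A (occurrence 2), the suffix after A is empty, so FOLLOW(A) ⊇ FOLLOW(S) = {$, else, id}; in A->else A Q A (occurrence 1), A is followed by Q A with FIRST {epsilon, else, id, int}; in A->else A Q A (occurrence 1), the suffix after A is nullable (adds nothing new); in A->else A Q A (occurrence 2), the suffix after A is empty (adds nothing new); in Q->A, the suffix after A is empty, so FOLLOW(A) ⊇ FOLLOW(Q) = {$, else, id, int}; in Q->int A Q, A is followed by Q with FIRST {epsilon, else, id, int}; in Q->int A Q, the suffix after A is nullable, so FOLLOW(A) ⊇ FOLLOW(Q) = {$, else, id, int}. Thus FOLLOW(A) = {$, else, id, int}.
FOLLOW(Q): in S->Q S A A, Q is followed by S A A with FIRST {epsilon, else, id, int}; in S->Q S A A, the suffix after Q is nullable, so FOLLOW(Q) ⊇ FOLLOW(S) = {$, else, id}; in S->Q, the suffix after Q is empty, so FOLLOW(Q) ⊇ FOLLOW(S) = {$, else, id}; in A->else A Q A, Q is followed by A with FIRST {epsilon, else, id}; in A->else A Q A, the suffix after Q is nullable, so FOLLOW(Q) ⊇ FOLLOW(A) = {$, else, id, int}; in Q->int A Q, the suffix after Q is empty (adds nothing new). Thus FOLLOW(Q) = {$, else, id, int}.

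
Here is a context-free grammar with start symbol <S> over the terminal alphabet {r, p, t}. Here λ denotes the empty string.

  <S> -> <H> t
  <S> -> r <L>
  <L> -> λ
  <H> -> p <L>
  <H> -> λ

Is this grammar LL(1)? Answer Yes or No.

FIRST(<S>) = {p, r, t}
FIRST(<L>) = {λ}
FIRST(<H>) = {λ, p}
FOLLOW(<S>) = {$}
FOLLOW(<L>) = {$, t}
FOLLOW(<H>) = {t}
Each cell of M receives at most one production.

Yes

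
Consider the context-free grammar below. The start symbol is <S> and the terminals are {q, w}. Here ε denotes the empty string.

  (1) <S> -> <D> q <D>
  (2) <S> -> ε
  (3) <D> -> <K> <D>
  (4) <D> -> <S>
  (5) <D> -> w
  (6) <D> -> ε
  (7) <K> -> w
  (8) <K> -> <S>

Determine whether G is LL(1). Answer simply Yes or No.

No

FIRST(<S>) = {ε, q, w}
FIRST(<D>) = {ε, q, w}
FIRST(<K>) = {ε, q, w}
FOLLOW(<S>) = {$, q, w}
FOLLOW(<D>) = {$, q, w}
FOLLOW(<K>) = {$, q, w}
Cell M[<D>, $] receives both <D> -> <K> <D> and <D> -> <S> and <D> -> ε — the grammar is not LL(1).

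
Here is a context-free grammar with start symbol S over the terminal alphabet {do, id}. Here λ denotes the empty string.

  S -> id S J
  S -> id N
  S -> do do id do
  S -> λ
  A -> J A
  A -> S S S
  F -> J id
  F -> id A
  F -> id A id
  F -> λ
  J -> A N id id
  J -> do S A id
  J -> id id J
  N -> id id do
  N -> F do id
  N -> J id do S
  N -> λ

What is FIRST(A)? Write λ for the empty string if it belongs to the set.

FIRST(S): from S->id S J we get {id}; from S->id N we get {id}; from S->do do id do we get {do}; from S->λ we get {λ}. So FIRST(S) = {λ, do, id}.
FIRST(A): from A->J A we get {do, id}; from A->S S S we get {λ, do, id}. So FIRST(A) = {λ, do, id}.
FIRST(F): from F->J id we get {do, id}; from F->id A we get {id}; from F->id A id we get {id}; from F->λ we get {λ}. So FIRST(F) = {λ, do, id}.
FIRST(J): from J->A N id id we get {do, id}; from J->do S A id we get {do}; from J->id id J we get {id}. So FIRST(J) = {do, id}.
FIRST(N): from N->id id do we get {id}; from N->F do id we get {do, id}; from N->J id do S we get {do, id}; from N->λ we get {λ}. So FIRST(N) = {λ, do, id}.

{λ, do, id}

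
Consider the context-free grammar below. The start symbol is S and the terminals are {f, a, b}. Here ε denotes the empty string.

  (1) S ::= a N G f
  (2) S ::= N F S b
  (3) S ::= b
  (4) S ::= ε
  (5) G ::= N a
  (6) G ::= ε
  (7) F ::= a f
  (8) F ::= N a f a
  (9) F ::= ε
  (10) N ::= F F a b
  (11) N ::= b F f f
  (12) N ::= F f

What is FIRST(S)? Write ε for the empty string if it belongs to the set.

{ε, a, b, f}

FIRST(S): from S::=a N G f we get {a}; from S::=N F S b we get {a, b, f}; from S::=b we get {b}; from S::=ε we get {ε}. So FIRST(S) = {ε, a, b, f}.
FIRST(G): from G::=N a we get {a, b, f}; from G::=ε we get {ε}. So FIRST(G) = {ε, a, b, f}.
FIRST(F): from F::=a f we get {a}; from F::=N a f a we get {a, b, f}; from F::=ε we get {ε}. So FIRST(F) = {ε, a, b, f}.
FIRST(N): from N::=F F a b we get {a, b, f}; from N::=b F f f we get {b}; from N::=F f we get {a, b, f}. So FIRST(N) = {a, b, f}.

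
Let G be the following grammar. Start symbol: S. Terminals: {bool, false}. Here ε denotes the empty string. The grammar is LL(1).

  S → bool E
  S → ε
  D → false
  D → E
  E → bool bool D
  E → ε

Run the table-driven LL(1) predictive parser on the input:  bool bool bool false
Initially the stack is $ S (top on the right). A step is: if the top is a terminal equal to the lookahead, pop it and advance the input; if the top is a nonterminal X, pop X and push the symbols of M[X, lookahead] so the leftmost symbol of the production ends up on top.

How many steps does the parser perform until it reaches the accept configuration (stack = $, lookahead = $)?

     Stack          Input                   Action
  1  $ S            bool bool bool false $  expand S → bool E
  2  $ E bool       bool bool bool false $  match bool
  3  $ E            bool bool false $       expand E → bool bool D
  4  $ D bool bool  bool bool false $       match bool
  5  $ D bool       bool false $            match bool
  6  $ D            false $                 expand D → false
  7  $ false        false $                 match false
Accept reached after 7 steps.

7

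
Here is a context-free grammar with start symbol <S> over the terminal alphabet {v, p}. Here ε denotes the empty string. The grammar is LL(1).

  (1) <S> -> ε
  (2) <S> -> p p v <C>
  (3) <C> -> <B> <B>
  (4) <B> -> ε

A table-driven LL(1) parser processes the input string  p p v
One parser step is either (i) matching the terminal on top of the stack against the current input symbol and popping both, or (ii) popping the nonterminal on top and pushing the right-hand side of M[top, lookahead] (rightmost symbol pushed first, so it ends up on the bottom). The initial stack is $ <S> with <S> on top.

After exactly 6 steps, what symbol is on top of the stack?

     Stack        Input    Action
  1  $ <S>        p p v $  expand <S> -> p p v <C>
  2  $ <C> v p p  p p v $  match p
  3  $ <C> v p    p v $    match p
  4  $ <C> v      v $      match v
  5  $ <C>        $        expand <C> -> <B> <B>
  6  $ <B> <B>    $        expand <B> -> ε
Stack after step 6: $ <B> (top = <B>).

<B>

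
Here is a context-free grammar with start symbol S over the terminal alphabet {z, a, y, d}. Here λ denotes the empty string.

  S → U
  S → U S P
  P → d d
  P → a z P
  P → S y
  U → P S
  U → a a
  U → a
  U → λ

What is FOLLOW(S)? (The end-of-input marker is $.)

{$, a, d, y}

FIRST(S) = {λ, a, d, y}  (via U, U S P)
FIRST(P) = {a, d, y}  (via S y)
FIRST(U) = {λ, a, d, y}  (via P S)
FOLLOW(S) includes $ since S is the start symbol.
FOLLOW(S): in S→U S P, S is followed by P with FIRST {a, d, y}; in P→S y, S is followed by y with FIRST {y}; in U→P S, the suffix after S is empty, so FOLLOW(S) ⊇ FOLLOW(U) = {$, a, d, y}. Thus FOLLOW(S) = {$, a, d, y}.
FOLLOW(U): in S→U, the suffix after U is empty, so FOLLOW(U) ⊇ FOLLOW(S) = {$, a, d, y}; in S→U S P, U is followed by S P with FIRST {a, d, y}. Thus FOLLOW(U) = {$, a, d, y}.
FOLLOW(P): in S→U S P, the suffix after P is empty, so FOLLOW(P) ⊇ FOLLOW(S) = {$, a, d, y}; in P→a z P, the suffix after P is empty (adds nothing new); in U→P S, P is followed by S with FIRST {λ, a, d, y}; in U→P S, the suffix after P is nullable, so FOLLOW(P) ⊇ FOLLOW(U) = {$, a, d, y}. Thus FOLLOW(P) = {$, a, d, y}.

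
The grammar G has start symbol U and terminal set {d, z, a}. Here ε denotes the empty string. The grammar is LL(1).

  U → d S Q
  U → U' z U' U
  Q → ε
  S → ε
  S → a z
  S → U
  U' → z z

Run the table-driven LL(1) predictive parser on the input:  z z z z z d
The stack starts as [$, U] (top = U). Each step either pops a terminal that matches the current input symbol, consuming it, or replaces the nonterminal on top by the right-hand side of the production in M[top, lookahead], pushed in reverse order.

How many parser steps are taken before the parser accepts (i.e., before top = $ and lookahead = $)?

12

step 1: stack=$ U  input=z z z z z d $  — expand U → U' z U' U
step 2: stack=$ U U' z U'  input=z z z z z d $  — expand U' → z z
step 3: stack=$ U U' z z z  input=z z z z z d $  — match z
step 4: stack=$ U U' z z  input=z z z z d $  — match z
step 5: stack=$ U U' z  input=z z z d $  — match z
step 6: stack=$ U U'  input=z z d $  — expand U' → z z
step 7: stack=$ U z z  input=z z d $  — match z
step 8: stack=$ U z  input=z d $  — match z
step 9: stack=$ U  input=d $  — expand U → d S Q
step 10: stack=$ Q S d  input=d $  — match d
step 11: stack=$ Q S  input=$  — expand S → ε
step 12: stack=$ Q  input=$  — expand Q → ε
Accept reached after 12 steps.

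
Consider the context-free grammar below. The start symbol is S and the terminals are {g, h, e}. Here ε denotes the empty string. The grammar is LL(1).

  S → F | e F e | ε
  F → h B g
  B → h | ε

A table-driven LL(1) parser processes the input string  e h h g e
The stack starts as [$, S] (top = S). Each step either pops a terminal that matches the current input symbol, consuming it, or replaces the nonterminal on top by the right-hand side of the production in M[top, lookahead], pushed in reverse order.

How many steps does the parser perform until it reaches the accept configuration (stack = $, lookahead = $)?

step 1: stack=$ S  input=e h h g e $  — expand S → e F e
step 2: stack=$ e F e  input=e h h g e $  — match e
step 3: stack=$ e F  input=h h g e $  — expand F → h B g
step 4: stack=$ e g B h  input=h h g e $  — match h
step 5: stack=$ e g B  input=h g e $  — expand B → h
step 6: stack=$ e g h  input=h g e $  — match h
step 7: stack=$ e g  input=g e $  — match g
step 8: stack=$ e  input=e $  — match e
Accept reached after 8 steps.

8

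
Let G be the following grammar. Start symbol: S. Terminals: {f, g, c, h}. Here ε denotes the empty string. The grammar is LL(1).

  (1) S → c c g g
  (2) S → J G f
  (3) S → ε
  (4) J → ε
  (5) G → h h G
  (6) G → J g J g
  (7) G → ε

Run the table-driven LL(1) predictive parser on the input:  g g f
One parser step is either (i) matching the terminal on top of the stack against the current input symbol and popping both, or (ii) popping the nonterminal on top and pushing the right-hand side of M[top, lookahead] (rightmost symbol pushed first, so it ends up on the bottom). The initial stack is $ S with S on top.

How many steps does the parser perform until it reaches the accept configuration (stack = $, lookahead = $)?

8

step 1: stack=$ S  input=g g f $  — expand S → J G f
step 2: stack=$ f G J  input=g g f $  — expand J → ε
step 3: stack=$ f G  input=g g f $  — expand G → J g J g
step 4: stack=$ f g J g J  input=g g f $  — expand J → ε
step 5: stack=$ f g J g  input=g g f $  — match g
step 6: stack=$ f g J  input=g f $  — expand J → ε
step 7: stack=$ f g  input=g f $  — match g
step 8: stack=$ f  input=f $  — match f
Accept reached after 8 steps.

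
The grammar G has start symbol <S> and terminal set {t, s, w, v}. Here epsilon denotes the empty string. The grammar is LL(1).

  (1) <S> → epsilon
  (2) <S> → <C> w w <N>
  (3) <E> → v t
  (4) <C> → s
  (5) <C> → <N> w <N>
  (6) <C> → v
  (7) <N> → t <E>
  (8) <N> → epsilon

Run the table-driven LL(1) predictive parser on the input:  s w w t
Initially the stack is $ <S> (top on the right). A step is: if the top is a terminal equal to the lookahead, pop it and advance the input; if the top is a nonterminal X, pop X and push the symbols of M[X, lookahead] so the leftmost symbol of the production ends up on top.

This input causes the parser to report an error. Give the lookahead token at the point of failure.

$

step 1: stack=$ <S>  input=s w w t $  — expand <S> → <C> w w <N>
step 2: stack=$ <N> w w <C>  input=s w w t $  — expand <C> → s
step 3: stack=$ <N> w w s  input=s w w t $  — match s
step 4: stack=$ <N> w w  input=w w t $  — match w
step 5: stack=$ <N> w  input=w t $  — match w
step 6: stack=$ <N>  input=t $  — expand <N> → t <E>
step 7: stack=$ <E> t  input=t $  — match t
step 8: stack=$ <E>  input=$  — error: M[<E>, $] is empty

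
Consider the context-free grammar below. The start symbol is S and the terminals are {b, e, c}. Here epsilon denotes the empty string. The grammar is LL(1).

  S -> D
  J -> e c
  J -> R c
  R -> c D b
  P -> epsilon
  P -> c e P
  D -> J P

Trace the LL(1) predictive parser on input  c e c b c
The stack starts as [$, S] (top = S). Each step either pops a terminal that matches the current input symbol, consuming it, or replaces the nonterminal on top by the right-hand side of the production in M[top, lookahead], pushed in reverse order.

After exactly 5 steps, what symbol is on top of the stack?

step 1: stack=$ S  input=c e c b c $  — expand S -> D
step 2: stack=$ D  input=c e c b c $  — expand D -> J P
step 3: stack=$ P J  input=c e c b c $  — expand J -> R c
step 4: stack=$ P c R  input=c e c b c $  — expand R -> c D b
step 5: stack=$ P c b D c  input=c e c b c $  — match c
Stack after step 5: $ P c b D (top = D).

D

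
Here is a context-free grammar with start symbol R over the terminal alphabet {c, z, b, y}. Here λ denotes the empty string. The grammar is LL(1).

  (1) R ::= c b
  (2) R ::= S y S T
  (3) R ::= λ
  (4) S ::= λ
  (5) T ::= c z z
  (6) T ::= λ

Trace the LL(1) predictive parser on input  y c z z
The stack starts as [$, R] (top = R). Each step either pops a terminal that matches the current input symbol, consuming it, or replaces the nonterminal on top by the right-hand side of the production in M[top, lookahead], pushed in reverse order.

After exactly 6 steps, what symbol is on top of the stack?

     Stack      Input      Action
  1  $ R        y c z z $  expand R ::= S y S T
  2  $ T S y S  y c z z $  expand S ::= λ
  3  $ T S y    y c z z $  match y
  4  $ T S      c z z $    expand S ::= λ
  5  $ T        c z z $    expand T ::= c z z
  6  $ z z c    c z z $    match c
Stack after step 6: $ z z (top = z).

z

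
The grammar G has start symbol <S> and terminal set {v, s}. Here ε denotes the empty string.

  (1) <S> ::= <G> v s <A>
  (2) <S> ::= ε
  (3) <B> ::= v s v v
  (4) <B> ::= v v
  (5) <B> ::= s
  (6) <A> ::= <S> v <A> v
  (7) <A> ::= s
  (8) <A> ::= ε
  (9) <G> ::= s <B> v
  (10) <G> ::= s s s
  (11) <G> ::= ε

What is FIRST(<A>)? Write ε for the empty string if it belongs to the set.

FIRST(<B>) = {s, v}
FIRST(<G>) = {ε, s}
FIRST(<S>) = {ε, s, v}  (via <G> v s <A>)
FIRST(<A>) = {ε, s, v}  (via <S> v <A> v)

{ε, s, v}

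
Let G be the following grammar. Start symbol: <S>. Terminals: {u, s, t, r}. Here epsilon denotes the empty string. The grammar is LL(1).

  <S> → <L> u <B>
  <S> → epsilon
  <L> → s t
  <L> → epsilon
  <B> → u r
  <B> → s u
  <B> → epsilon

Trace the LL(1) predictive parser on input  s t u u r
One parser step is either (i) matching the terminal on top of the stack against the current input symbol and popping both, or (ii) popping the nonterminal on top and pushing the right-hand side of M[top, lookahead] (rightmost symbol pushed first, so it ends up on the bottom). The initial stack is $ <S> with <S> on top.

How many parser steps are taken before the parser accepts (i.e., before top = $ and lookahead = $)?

8

     Stack        Input        Action
  1  $ <S>        s t u u r $  expand <S> → <L> u <B>
  2  $ <B> u <L>  s t u u r $  expand <L> → s t
  3  $ <B> u t s  s t u u r $  match s
  4  $ <B> u t    t u u r $    match t
  5  $ <B> u      u u r $      match u
  6  $ <B>        u r $        expand <B> → u r
  7  $ r u        u r $        match u
  8  $ r          r $          match r
Accept reached after 8 steps.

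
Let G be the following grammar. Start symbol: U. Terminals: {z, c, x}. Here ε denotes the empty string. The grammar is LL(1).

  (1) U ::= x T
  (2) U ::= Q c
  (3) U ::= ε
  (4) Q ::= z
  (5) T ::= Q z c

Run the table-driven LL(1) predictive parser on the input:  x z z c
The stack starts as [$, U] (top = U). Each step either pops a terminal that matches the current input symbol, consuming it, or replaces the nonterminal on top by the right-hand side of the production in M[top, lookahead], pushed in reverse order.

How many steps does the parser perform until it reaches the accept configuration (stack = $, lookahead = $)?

7

     Stack    Input      Action
  1  $ U      x z z c $  expand U ::= x T
  2  $ T x    x z z c $  match x
  3  $ T      z z c $    expand T ::= Q z c
  4  $ c z Q  z z c $    expand Q ::= z
  5  $ c z z  z z c $    match z
  6  $ c z    z c $      match z
  7  $ c      c $        match c
Accept reached after 7 steps.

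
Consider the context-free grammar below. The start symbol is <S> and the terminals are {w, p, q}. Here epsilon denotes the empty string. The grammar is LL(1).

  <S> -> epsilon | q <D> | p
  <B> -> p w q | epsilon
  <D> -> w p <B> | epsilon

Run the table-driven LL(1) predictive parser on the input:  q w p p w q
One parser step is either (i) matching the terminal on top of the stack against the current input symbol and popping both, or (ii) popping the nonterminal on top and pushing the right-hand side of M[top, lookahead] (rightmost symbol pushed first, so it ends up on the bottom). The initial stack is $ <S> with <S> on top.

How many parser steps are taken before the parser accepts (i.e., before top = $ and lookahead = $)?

     Stack      Input          Action
  1  $ <S>      q w p p w q $  expand <S> -> q <D>
  2  $ <D> q    q w p p w q $  match q
  3  $ <D>      w p p w q $    expand <D> -> w p <B>
  4  $ <B> p w  w p p w q $    match w
  5  $ <B> p    p p w q $      match p
  6  $ <B>      p w q $        expand <B> -> p w q
  7  $ q w p    p w q $        match p
  8  $ q w      w q $          match w
  9  $ q        q $            match q
Accept reached after 9 steps.

9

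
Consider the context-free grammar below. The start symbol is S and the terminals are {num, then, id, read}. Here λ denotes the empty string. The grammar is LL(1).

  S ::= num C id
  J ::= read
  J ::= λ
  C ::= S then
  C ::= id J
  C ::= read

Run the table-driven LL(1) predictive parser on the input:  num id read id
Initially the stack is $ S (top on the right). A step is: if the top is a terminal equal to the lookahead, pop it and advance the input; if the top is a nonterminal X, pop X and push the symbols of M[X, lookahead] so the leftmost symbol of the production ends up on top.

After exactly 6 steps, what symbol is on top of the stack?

step 1: stack=$ S  input=num id read id $  — expand S ::= num C id
step 2: stack=$ id C num  input=num id read id $  — match num
step 3: stack=$ id C  input=id read id $  — expand C ::= id J
step 4: stack=$ id J id  input=id read id $  — match id
step 5: stack=$ id J  input=read id $  — expand J ::= read
step 6: stack=$ id read  input=read id $  — match read
Stack after step 6: $ id (top = id).

id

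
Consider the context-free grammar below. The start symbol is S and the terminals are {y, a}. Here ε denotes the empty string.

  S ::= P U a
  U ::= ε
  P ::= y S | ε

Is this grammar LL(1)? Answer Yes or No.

FIRST(S) = {a, y}
FIRST(U) = {ε}
FIRST(P) = {ε, y}
FOLLOW(S) = {$, a}
FOLLOW(U) = {a}
FOLLOW(P) = {a}
Each cell of M receives at most one production.

Yes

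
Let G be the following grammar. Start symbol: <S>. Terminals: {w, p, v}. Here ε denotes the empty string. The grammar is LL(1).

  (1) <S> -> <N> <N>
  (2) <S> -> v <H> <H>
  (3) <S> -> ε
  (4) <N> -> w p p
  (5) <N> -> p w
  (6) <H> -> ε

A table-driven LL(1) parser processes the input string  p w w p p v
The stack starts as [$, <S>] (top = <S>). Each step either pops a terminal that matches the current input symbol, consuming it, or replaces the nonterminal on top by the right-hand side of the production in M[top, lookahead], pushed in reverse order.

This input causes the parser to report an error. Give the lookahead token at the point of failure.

step 1: stack=$ <S>  input=p w w p p v $  — expand <S> -> <N> <N>
step 2: stack=$ <N> <N>  input=p w w p p v $  — expand <N> -> p w
step 3: stack=$ <N> w p  input=p w w p p v $  — match p
step 4: stack=$ <N> w  input=w w p p v $  — match w
step 5: stack=$ <N>  input=w p p v $  — expand <N> -> w p p
step 6: stack=$ p p w  input=w p p v $  — match w
step 7: stack=$ p p  input=p p v $  — match p
step 8: stack=$ p  input=p v $  — match p
step 9: stack=$  input=v $  — error: stack empty but input remains

v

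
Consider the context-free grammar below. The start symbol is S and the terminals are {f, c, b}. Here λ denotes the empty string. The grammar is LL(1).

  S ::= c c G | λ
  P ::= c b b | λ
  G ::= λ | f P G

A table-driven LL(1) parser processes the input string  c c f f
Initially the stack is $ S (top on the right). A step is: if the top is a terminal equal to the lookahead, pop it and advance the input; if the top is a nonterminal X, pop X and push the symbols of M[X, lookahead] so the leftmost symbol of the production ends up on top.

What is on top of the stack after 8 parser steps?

     Stack    Input      Action
  1  $ S      c c f f $  expand S ::= c c G
  2  $ G c c  c c f f $  match c
  3  $ G c    c f f $    match c
  4  $ G      f f $      expand G ::= f P G
  5  $ G P f  f f $      match f
  6  $ G P    f $        expand P ::= λ
  7  $ G      f $        expand G ::= f P G
  8  $ G P f  f $        match f
Stack after step 8: $ G P (top = P).

P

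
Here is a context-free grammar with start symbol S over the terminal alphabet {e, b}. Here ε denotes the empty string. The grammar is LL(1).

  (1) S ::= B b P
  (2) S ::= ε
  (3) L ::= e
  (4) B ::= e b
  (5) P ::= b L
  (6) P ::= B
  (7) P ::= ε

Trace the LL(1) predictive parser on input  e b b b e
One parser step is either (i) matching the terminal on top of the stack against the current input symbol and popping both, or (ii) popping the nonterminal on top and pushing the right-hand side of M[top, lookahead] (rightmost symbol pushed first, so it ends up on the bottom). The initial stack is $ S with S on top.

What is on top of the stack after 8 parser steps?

     Stack      Input        Action
  1  $ S        e b b b e $  expand S ::= B b P
  2  $ P b B    e b b b e $  expand B ::= e b
  3  $ P b b e  e b b b e $  match e
  4  $ P b b    b b b e $    match b
  5  $ P b      b b e $      match b
  6  $ P        b e $        expand P ::= b L
  7  $ L b      b e $        match b
  8  $ L        e $          expand L ::= e
Stack after step 8: $ e (top = e).

e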